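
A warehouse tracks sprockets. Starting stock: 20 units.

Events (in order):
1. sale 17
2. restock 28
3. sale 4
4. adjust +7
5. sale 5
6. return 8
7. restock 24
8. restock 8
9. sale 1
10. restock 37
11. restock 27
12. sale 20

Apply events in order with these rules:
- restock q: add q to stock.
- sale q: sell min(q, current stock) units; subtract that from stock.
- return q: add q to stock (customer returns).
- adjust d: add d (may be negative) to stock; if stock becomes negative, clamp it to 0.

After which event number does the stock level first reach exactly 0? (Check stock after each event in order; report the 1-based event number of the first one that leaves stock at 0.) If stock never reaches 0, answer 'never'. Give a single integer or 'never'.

Processing events:
Start: stock = 20
  Event 1 (sale 17): sell min(17,20)=17. stock: 20 - 17 = 3. total_sold = 17
  Event 2 (restock 28): 3 + 28 = 31
  Event 3 (sale 4): sell min(4,31)=4. stock: 31 - 4 = 27. total_sold = 21
  Event 4 (adjust +7): 27 + 7 = 34
  Event 5 (sale 5): sell min(5,34)=5. stock: 34 - 5 = 29. total_sold = 26
  Event 6 (return 8): 29 + 8 = 37
  Event 7 (restock 24): 37 + 24 = 61
  Event 8 (restock 8): 61 + 8 = 69
  Event 9 (sale 1): sell min(1,69)=1. stock: 69 - 1 = 68. total_sold = 27
  Event 10 (restock 37): 68 + 37 = 105
  Event 11 (restock 27): 105 + 27 = 132
  Event 12 (sale 20): sell min(20,132)=20. stock: 132 - 20 = 112. total_sold = 47
Final: stock = 112, total_sold = 47

Stock never reaches 0.

Answer: never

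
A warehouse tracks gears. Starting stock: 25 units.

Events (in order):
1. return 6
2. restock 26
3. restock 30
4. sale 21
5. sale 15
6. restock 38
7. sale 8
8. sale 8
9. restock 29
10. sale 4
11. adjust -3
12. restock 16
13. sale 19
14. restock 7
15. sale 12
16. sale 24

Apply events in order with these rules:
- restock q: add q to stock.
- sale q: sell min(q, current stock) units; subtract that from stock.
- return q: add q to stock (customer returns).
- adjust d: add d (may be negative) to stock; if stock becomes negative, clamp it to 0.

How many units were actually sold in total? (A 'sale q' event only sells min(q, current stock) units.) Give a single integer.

Answer: 111

Derivation:
Processing events:
Start: stock = 25
  Event 1 (return 6): 25 + 6 = 31
  Event 2 (restock 26): 31 + 26 = 57
  Event 3 (restock 30): 57 + 30 = 87
  Event 4 (sale 21): sell min(21,87)=21. stock: 87 - 21 = 66. total_sold = 21
  Event 5 (sale 15): sell min(15,66)=15. stock: 66 - 15 = 51. total_sold = 36
  Event 6 (restock 38): 51 + 38 = 89
  Event 7 (sale 8): sell min(8,89)=8. stock: 89 - 8 = 81. total_sold = 44
  Event 8 (sale 8): sell min(8,81)=8. stock: 81 - 8 = 73. total_sold = 52
  Event 9 (restock 29): 73 + 29 = 102
  Event 10 (sale 4): sell min(4,102)=4. stock: 102 - 4 = 98. total_sold = 56
  Event 11 (adjust -3): 98 + -3 = 95
  Event 12 (restock 16): 95 + 16 = 111
  Event 13 (sale 19): sell min(19,111)=19. stock: 111 - 19 = 92. total_sold = 75
  Event 14 (restock 7): 92 + 7 = 99
  Event 15 (sale 12): sell min(12,99)=12. stock: 99 - 12 = 87. total_sold = 87
  Event 16 (sale 24): sell min(24,87)=24. stock: 87 - 24 = 63. total_sold = 111
Final: stock = 63, total_sold = 111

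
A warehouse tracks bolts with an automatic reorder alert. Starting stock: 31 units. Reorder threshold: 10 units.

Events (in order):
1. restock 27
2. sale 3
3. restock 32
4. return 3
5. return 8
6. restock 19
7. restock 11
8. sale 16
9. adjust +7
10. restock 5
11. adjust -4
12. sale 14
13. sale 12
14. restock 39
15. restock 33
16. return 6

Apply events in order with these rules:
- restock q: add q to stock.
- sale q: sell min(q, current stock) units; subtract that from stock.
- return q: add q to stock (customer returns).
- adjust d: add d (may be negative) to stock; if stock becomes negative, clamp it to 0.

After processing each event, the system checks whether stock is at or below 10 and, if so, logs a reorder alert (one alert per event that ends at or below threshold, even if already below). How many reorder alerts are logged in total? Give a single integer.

Answer: 0

Derivation:
Processing events:
Start: stock = 31
  Event 1 (restock 27): 31 + 27 = 58
  Event 2 (sale 3): sell min(3,58)=3. stock: 58 - 3 = 55. total_sold = 3
  Event 3 (restock 32): 55 + 32 = 87
  Event 4 (return 3): 87 + 3 = 90
  Event 5 (return 8): 90 + 8 = 98
  Event 6 (restock 19): 98 + 19 = 117
  Event 7 (restock 11): 117 + 11 = 128
  Event 8 (sale 16): sell min(16,128)=16. stock: 128 - 16 = 112. total_sold = 19
  Event 9 (adjust +7): 112 + 7 = 119
  Event 10 (restock 5): 119 + 5 = 124
  Event 11 (adjust -4): 124 + -4 = 120
  Event 12 (sale 14): sell min(14,120)=14. stock: 120 - 14 = 106. total_sold = 33
  Event 13 (sale 12): sell min(12,106)=12. stock: 106 - 12 = 94. total_sold = 45
  Event 14 (restock 39): 94 + 39 = 133
  Event 15 (restock 33): 133 + 33 = 166
  Event 16 (return 6): 166 + 6 = 172
Final: stock = 172, total_sold = 45

Checking against threshold 10:
  After event 1: stock=58 > 10
  After event 2: stock=55 > 10
  After event 3: stock=87 > 10
  After event 4: stock=90 > 10
  After event 5: stock=98 > 10
  After event 6: stock=117 > 10
  After event 7: stock=128 > 10
  After event 8: stock=112 > 10
  After event 9: stock=119 > 10
  After event 10: stock=124 > 10
  After event 11: stock=120 > 10
  After event 12: stock=106 > 10
  After event 13: stock=94 > 10
  After event 14: stock=133 > 10
  After event 15: stock=166 > 10
  After event 16: stock=172 > 10
Alert events: []. Count = 0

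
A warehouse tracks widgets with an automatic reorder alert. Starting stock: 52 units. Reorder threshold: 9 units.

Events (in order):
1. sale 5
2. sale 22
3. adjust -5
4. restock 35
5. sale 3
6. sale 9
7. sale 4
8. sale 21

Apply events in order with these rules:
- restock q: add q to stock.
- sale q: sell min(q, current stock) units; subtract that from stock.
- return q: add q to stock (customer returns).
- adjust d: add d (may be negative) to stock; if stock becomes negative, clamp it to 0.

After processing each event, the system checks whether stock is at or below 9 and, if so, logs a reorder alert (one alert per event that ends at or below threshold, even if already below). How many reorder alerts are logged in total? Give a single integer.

Processing events:
Start: stock = 52
  Event 1 (sale 5): sell min(5,52)=5. stock: 52 - 5 = 47. total_sold = 5
  Event 2 (sale 22): sell min(22,47)=22. stock: 47 - 22 = 25. total_sold = 27
  Event 3 (adjust -5): 25 + -5 = 20
  Event 4 (restock 35): 20 + 35 = 55
  Event 5 (sale 3): sell min(3,55)=3. stock: 55 - 3 = 52. total_sold = 30
  Event 6 (sale 9): sell min(9,52)=9. stock: 52 - 9 = 43. total_sold = 39
  Event 7 (sale 4): sell min(4,43)=4. stock: 43 - 4 = 39. total_sold = 43
  Event 8 (sale 21): sell min(21,39)=21. stock: 39 - 21 = 18. total_sold = 64
Final: stock = 18, total_sold = 64

Checking against threshold 9:
  After event 1: stock=47 > 9
  After event 2: stock=25 > 9
  After event 3: stock=20 > 9
  After event 4: stock=55 > 9
  After event 5: stock=52 > 9
  After event 6: stock=43 > 9
  After event 7: stock=39 > 9
  After event 8: stock=18 > 9
Alert events: []. Count = 0

Answer: 0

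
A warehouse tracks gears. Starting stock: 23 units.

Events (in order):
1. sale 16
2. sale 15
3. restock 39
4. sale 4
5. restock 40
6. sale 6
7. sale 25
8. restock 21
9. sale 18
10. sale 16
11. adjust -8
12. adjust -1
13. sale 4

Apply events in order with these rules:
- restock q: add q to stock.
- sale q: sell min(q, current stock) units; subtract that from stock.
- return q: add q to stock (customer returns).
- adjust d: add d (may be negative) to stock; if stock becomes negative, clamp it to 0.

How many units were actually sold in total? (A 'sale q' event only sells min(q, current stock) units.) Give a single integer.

Processing events:
Start: stock = 23
  Event 1 (sale 16): sell min(16,23)=16. stock: 23 - 16 = 7. total_sold = 16
  Event 2 (sale 15): sell min(15,7)=7. stock: 7 - 7 = 0. total_sold = 23
  Event 3 (restock 39): 0 + 39 = 39
  Event 4 (sale 4): sell min(4,39)=4. stock: 39 - 4 = 35. total_sold = 27
  Event 5 (restock 40): 35 + 40 = 75
  Event 6 (sale 6): sell min(6,75)=6. stock: 75 - 6 = 69. total_sold = 33
  Event 7 (sale 25): sell min(25,69)=25. stock: 69 - 25 = 44. total_sold = 58
  Event 8 (restock 21): 44 + 21 = 65
  Event 9 (sale 18): sell min(18,65)=18. stock: 65 - 18 = 47. total_sold = 76
  Event 10 (sale 16): sell min(16,47)=16. stock: 47 - 16 = 31. total_sold = 92
  Event 11 (adjust -8): 31 + -8 = 23
  Event 12 (adjust -1): 23 + -1 = 22
  Event 13 (sale 4): sell min(4,22)=4. stock: 22 - 4 = 18. total_sold = 96
Final: stock = 18, total_sold = 96

Answer: 96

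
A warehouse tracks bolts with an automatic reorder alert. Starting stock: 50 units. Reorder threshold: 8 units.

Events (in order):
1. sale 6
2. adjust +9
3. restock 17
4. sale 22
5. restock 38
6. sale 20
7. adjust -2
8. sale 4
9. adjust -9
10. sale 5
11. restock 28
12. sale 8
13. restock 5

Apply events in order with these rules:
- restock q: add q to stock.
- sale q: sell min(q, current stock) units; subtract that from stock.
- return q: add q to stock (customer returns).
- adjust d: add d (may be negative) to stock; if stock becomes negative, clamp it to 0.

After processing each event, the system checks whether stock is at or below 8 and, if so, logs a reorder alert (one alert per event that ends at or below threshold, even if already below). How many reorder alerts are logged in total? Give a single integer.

Answer: 0

Derivation:
Processing events:
Start: stock = 50
  Event 1 (sale 6): sell min(6,50)=6. stock: 50 - 6 = 44. total_sold = 6
  Event 2 (adjust +9): 44 + 9 = 53
  Event 3 (restock 17): 53 + 17 = 70
  Event 4 (sale 22): sell min(22,70)=22. stock: 70 - 22 = 48. total_sold = 28
  Event 5 (restock 38): 48 + 38 = 86
  Event 6 (sale 20): sell min(20,86)=20. stock: 86 - 20 = 66. total_sold = 48
  Event 7 (adjust -2): 66 + -2 = 64
  Event 8 (sale 4): sell min(4,64)=4. stock: 64 - 4 = 60. total_sold = 52
  Event 9 (adjust -9): 60 + -9 = 51
  Event 10 (sale 5): sell min(5,51)=5. stock: 51 - 5 = 46. total_sold = 57
  Event 11 (restock 28): 46 + 28 = 74
  Event 12 (sale 8): sell min(8,74)=8. stock: 74 - 8 = 66. total_sold = 65
  Event 13 (restock 5): 66 + 5 = 71
Final: stock = 71, total_sold = 65

Checking against threshold 8:
  After event 1: stock=44 > 8
  After event 2: stock=53 > 8
  After event 3: stock=70 > 8
  After event 4: stock=48 > 8
  After event 5: stock=86 > 8
  After event 6: stock=66 > 8
  After event 7: stock=64 > 8
  After event 8: stock=60 > 8
  After event 9: stock=51 > 8
  After event 10: stock=46 > 8
  After event 11: stock=74 > 8
  After event 12: stock=66 > 8
  After event 13: stock=71 > 8
Alert events: []. Count = 0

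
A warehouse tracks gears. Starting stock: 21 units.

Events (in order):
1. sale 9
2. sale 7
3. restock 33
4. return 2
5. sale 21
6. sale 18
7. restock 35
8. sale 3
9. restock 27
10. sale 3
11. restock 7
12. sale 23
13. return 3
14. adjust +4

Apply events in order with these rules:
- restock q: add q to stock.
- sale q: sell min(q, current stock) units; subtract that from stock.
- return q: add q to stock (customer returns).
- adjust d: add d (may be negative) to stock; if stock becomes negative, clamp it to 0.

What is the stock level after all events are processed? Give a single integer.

Processing events:
Start: stock = 21
  Event 1 (sale 9): sell min(9,21)=9. stock: 21 - 9 = 12. total_sold = 9
  Event 2 (sale 7): sell min(7,12)=7. stock: 12 - 7 = 5. total_sold = 16
  Event 3 (restock 33): 5 + 33 = 38
  Event 4 (return 2): 38 + 2 = 40
  Event 5 (sale 21): sell min(21,40)=21. stock: 40 - 21 = 19. total_sold = 37
  Event 6 (sale 18): sell min(18,19)=18. stock: 19 - 18 = 1. total_sold = 55
  Event 7 (restock 35): 1 + 35 = 36
  Event 8 (sale 3): sell min(3,36)=3. stock: 36 - 3 = 33. total_sold = 58
  Event 9 (restock 27): 33 + 27 = 60
  Event 10 (sale 3): sell min(3,60)=3. stock: 60 - 3 = 57. total_sold = 61
  Event 11 (restock 7): 57 + 7 = 64
  Event 12 (sale 23): sell min(23,64)=23. stock: 64 - 23 = 41. total_sold = 84
  Event 13 (return 3): 41 + 3 = 44
  Event 14 (adjust +4): 44 + 4 = 48
Final: stock = 48, total_sold = 84

Answer: 48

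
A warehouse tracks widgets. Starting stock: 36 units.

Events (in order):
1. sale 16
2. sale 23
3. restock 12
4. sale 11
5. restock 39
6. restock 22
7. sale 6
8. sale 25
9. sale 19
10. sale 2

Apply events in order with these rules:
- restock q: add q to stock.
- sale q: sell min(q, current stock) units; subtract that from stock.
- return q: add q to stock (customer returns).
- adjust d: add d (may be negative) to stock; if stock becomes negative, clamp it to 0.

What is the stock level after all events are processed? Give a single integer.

Answer: 10

Derivation:
Processing events:
Start: stock = 36
  Event 1 (sale 16): sell min(16,36)=16. stock: 36 - 16 = 20. total_sold = 16
  Event 2 (sale 23): sell min(23,20)=20. stock: 20 - 20 = 0. total_sold = 36
  Event 3 (restock 12): 0 + 12 = 12
  Event 4 (sale 11): sell min(11,12)=11. stock: 12 - 11 = 1. total_sold = 47
  Event 5 (restock 39): 1 + 39 = 40
  Event 6 (restock 22): 40 + 22 = 62
  Event 7 (sale 6): sell min(6,62)=6. stock: 62 - 6 = 56. total_sold = 53
  Event 8 (sale 25): sell min(25,56)=25. stock: 56 - 25 = 31. total_sold = 78
  Event 9 (sale 19): sell min(19,31)=19. stock: 31 - 19 = 12. total_sold = 97
  Event 10 (sale 2): sell min(2,12)=2. stock: 12 - 2 = 10. total_sold = 99
Final: stock = 10, total_sold = 99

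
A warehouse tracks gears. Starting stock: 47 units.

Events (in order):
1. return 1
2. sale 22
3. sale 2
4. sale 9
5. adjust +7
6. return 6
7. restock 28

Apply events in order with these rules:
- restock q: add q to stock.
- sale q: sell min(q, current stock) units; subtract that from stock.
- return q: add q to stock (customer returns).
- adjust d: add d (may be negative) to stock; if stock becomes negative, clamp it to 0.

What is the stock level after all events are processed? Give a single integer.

Processing events:
Start: stock = 47
  Event 1 (return 1): 47 + 1 = 48
  Event 2 (sale 22): sell min(22,48)=22. stock: 48 - 22 = 26. total_sold = 22
  Event 3 (sale 2): sell min(2,26)=2. stock: 26 - 2 = 24. total_sold = 24
  Event 4 (sale 9): sell min(9,24)=9. stock: 24 - 9 = 15. total_sold = 33
  Event 5 (adjust +7): 15 + 7 = 22
  Event 6 (return 6): 22 + 6 = 28
  Event 7 (restock 28): 28 + 28 = 56
Final: stock = 56, total_sold = 33

Answer: 56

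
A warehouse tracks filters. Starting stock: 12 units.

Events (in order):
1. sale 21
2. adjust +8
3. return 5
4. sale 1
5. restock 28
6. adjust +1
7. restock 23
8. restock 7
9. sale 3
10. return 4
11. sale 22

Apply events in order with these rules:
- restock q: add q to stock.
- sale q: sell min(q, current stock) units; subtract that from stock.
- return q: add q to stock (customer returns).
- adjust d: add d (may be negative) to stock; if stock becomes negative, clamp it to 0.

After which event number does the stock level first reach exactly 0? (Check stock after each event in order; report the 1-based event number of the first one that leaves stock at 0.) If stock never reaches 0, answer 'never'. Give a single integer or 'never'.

Processing events:
Start: stock = 12
  Event 1 (sale 21): sell min(21,12)=12. stock: 12 - 12 = 0. total_sold = 12
  Event 2 (adjust +8): 0 + 8 = 8
  Event 3 (return 5): 8 + 5 = 13
  Event 4 (sale 1): sell min(1,13)=1. stock: 13 - 1 = 12. total_sold = 13
  Event 5 (restock 28): 12 + 28 = 40
  Event 6 (adjust +1): 40 + 1 = 41
  Event 7 (restock 23): 41 + 23 = 64
  Event 8 (restock 7): 64 + 7 = 71
  Event 9 (sale 3): sell min(3,71)=3. stock: 71 - 3 = 68. total_sold = 16
  Event 10 (return 4): 68 + 4 = 72
  Event 11 (sale 22): sell min(22,72)=22. stock: 72 - 22 = 50. total_sold = 38
Final: stock = 50, total_sold = 38

First zero at event 1.

Answer: 1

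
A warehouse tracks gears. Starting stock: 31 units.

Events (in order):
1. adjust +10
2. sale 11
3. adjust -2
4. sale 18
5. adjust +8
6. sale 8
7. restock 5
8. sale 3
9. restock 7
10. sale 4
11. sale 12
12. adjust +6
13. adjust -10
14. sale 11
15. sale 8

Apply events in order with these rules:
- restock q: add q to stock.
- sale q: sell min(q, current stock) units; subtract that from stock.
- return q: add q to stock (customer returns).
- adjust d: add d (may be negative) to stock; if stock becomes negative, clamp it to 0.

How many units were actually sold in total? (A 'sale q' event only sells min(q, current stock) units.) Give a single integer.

Processing events:
Start: stock = 31
  Event 1 (adjust +10): 31 + 10 = 41
  Event 2 (sale 11): sell min(11,41)=11. stock: 41 - 11 = 30. total_sold = 11
  Event 3 (adjust -2): 30 + -2 = 28
  Event 4 (sale 18): sell min(18,28)=18. stock: 28 - 18 = 10. total_sold = 29
  Event 5 (adjust +8): 10 + 8 = 18
  Event 6 (sale 8): sell min(8,18)=8. stock: 18 - 8 = 10. total_sold = 37
  Event 7 (restock 5): 10 + 5 = 15
  Event 8 (sale 3): sell min(3,15)=3. stock: 15 - 3 = 12. total_sold = 40
  Event 9 (restock 7): 12 + 7 = 19
  Event 10 (sale 4): sell min(4,19)=4. stock: 19 - 4 = 15. total_sold = 44
  Event 11 (sale 12): sell min(12,15)=12. stock: 15 - 12 = 3. total_sold = 56
  Event 12 (adjust +6): 3 + 6 = 9
  Event 13 (adjust -10): 9 + -10 = 0 (clamped to 0)
  Event 14 (sale 11): sell min(11,0)=0. stock: 0 - 0 = 0. total_sold = 56
  Event 15 (sale 8): sell min(8,0)=0. stock: 0 - 0 = 0. total_sold = 56
Final: stock = 0, total_sold = 56

Answer: 56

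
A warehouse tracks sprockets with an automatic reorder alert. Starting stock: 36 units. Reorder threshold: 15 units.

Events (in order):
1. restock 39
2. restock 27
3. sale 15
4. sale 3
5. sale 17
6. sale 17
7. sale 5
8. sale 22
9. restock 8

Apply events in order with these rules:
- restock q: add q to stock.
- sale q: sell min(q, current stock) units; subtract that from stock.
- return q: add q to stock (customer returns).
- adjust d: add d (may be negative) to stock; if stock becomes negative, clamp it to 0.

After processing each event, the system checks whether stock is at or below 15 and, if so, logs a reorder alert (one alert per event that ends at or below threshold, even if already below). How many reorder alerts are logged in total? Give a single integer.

Answer: 0

Derivation:
Processing events:
Start: stock = 36
  Event 1 (restock 39): 36 + 39 = 75
  Event 2 (restock 27): 75 + 27 = 102
  Event 3 (sale 15): sell min(15,102)=15. stock: 102 - 15 = 87. total_sold = 15
  Event 4 (sale 3): sell min(3,87)=3. stock: 87 - 3 = 84. total_sold = 18
  Event 5 (sale 17): sell min(17,84)=17. stock: 84 - 17 = 67. total_sold = 35
  Event 6 (sale 17): sell min(17,67)=17. stock: 67 - 17 = 50. total_sold = 52
  Event 7 (sale 5): sell min(5,50)=5. stock: 50 - 5 = 45. total_sold = 57
  Event 8 (sale 22): sell min(22,45)=22. stock: 45 - 22 = 23. total_sold = 79
  Event 9 (restock 8): 23 + 8 = 31
Final: stock = 31, total_sold = 79

Checking against threshold 15:
  After event 1: stock=75 > 15
  After event 2: stock=102 > 15
  After event 3: stock=87 > 15
  After event 4: stock=84 > 15
  After event 5: stock=67 > 15
  After event 6: stock=50 > 15
  After event 7: stock=45 > 15
  After event 8: stock=23 > 15
  After event 9: stock=31 > 15
Alert events: []. Count = 0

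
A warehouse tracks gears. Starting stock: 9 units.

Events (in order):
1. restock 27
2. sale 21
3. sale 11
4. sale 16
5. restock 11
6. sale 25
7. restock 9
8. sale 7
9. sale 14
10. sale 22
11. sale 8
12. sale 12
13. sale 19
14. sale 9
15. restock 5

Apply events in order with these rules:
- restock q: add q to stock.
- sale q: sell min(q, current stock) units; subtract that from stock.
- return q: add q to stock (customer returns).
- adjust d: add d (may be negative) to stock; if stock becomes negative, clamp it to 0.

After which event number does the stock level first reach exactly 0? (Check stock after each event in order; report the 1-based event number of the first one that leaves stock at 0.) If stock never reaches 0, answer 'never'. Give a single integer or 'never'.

Answer: 4

Derivation:
Processing events:
Start: stock = 9
  Event 1 (restock 27): 9 + 27 = 36
  Event 2 (sale 21): sell min(21,36)=21. stock: 36 - 21 = 15. total_sold = 21
  Event 3 (sale 11): sell min(11,15)=11. stock: 15 - 11 = 4. total_sold = 32
  Event 4 (sale 16): sell min(16,4)=4. stock: 4 - 4 = 0. total_sold = 36
  Event 5 (restock 11): 0 + 11 = 11
  Event 6 (sale 25): sell min(25,11)=11. stock: 11 - 11 = 0. total_sold = 47
  Event 7 (restock 9): 0 + 9 = 9
  Event 8 (sale 7): sell min(7,9)=7. stock: 9 - 7 = 2. total_sold = 54
  Event 9 (sale 14): sell min(14,2)=2. stock: 2 - 2 = 0. total_sold = 56
  Event 10 (sale 22): sell min(22,0)=0. stock: 0 - 0 = 0. total_sold = 56
  Event 11 (sale 8): sell min(8,0)=0. stock: 0 - 0 = 0. total_sold = 56
  Event 12 (sale 12): sell min(12,0)=0. stock: 0 - 0 = 0. total_sold = 56
  Event 13 (sale 19): sell min(19,0)=0. stock: 0 - 0 = 0. total_sold = 56
  Event 14 (sale 9): sell min(9,0)=0. stock: 0 - 0 = 0. total_sold = 56
  Event 15 (restock 5): 0 + 5 = 5
Final: stock = 5, total_sold = 56

First zero at event 4.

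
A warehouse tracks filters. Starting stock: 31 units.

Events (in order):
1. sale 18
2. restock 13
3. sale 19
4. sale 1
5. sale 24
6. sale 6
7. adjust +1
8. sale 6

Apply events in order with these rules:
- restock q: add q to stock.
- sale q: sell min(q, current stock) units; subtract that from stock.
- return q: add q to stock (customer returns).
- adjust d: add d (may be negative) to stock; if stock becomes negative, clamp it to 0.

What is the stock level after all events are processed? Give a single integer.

Processing events:
Start: stock = 31
  Event 1 (sale 18): sell min(18,31)=18. stock: 31 - 18 = 13. total_sold = 18
  Event 2 (restock 13): 13 + 13 = 26
  Event 3 (sale 19): sell min(19,26)=19. stock: 26 - 19 = 7. total_sold = 37
  Event 4 (sale 1): sell min(1,7)=1. stock: 7 - 1 = 6. total_sold = 38
  Event 5 (sale 24): sell min(24,6)=6. stock: 6 - 6 = 0. total_sold = 44
  Event 6 (sale 6): sell min(6,0)=0. stock: 0 - 0 = 0. total_sold = 44
  Event 7 (adjust +1): 0 + 1 = 1
  Event 8 (sale 6): sell min(6,1)=1. stock: 1 - 1 = 0. total_sold = 45
Final: stock = 0, total_sold = 45

Answer: 0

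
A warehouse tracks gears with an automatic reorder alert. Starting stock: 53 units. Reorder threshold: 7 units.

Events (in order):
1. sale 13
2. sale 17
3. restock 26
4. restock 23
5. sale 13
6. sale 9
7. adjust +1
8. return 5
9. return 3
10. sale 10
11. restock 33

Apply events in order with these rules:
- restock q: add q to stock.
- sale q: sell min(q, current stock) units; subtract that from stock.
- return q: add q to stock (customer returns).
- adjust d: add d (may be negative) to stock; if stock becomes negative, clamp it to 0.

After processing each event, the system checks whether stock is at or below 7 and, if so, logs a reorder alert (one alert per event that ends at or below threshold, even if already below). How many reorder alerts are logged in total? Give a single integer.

Answer: 0

Derivation:
Processing events:
Start: stock = 53
  Event 1 (sale 13): sell min(13,53)=13. stock: 53 - 13 = 40. total_sold = 13
  Event 2 (sale 17): sell min(17,40)=17. stock: 40 - 17 = 23. total_sold = 30
  Event 3 (restock 26): 23 + 26 = 49
  Event 4 (restock 23): 49 + 23 = 72
  Event 5 (sale 13): sell min(13,72)=13. stock: 72 - 13 = 59. total_sold = 43
  Event 6 (sale 9): sell min(9,59)=9. stock: 59 - 9 = 50. total_sold = 52
  Event 7 (adjust +1): 50 + 1 = 51
  Event 8 (return 5): 51 + 5 = 56
  Event 9 (return 3): 56 + 3 = 59
  Event 10 (sale 10): sell min(10,59)=10. stock: 59 - 10 = 49. total_sold = 62
  Event 11 (restock 33): 49 + 33 = 82
Final: stock = 82, total_sold = 62

Checking against threshold 7:
  After event 1: stock=40 > 7
  After event 2: stock=23 > 7
  After event 3: stock=49 > 7
  After event 4: stock=72 > 7
  After event 5: stock=59 > 7
  After event 6: stock=50 > 7
  After event 7: stock=51 > 7
  After event 8: stock=56 > 7
  After event 9: stock=59 > 7
  After event 10: stock=49 > 7
  After event 11: stock=82 > 7
Alert events: []. Count = 0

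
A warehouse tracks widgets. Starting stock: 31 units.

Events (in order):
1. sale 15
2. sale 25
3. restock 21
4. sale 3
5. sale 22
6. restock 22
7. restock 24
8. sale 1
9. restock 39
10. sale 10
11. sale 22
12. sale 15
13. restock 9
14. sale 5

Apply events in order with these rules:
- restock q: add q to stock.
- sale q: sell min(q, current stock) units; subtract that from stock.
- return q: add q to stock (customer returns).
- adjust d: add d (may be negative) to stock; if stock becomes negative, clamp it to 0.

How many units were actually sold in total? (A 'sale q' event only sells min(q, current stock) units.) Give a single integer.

Answer: 105

Derivation:
Processing events:
Start: stock = 31
  Event 1 (sale 15): sell min(15,31)=15. stock: 31 - 15 = 16. total_sold = 15
  Event 2 (sale 25): sell min(25,16)=16. stock: 16 - 16 = 0. total_sold = 31
  Event 3 (restock 21): 0 + 21 = 21
  Event 4 (sale 3): sell min(3,21)=3. stock: 21 - 3 = 18. total_sold = 34
  Event 5 (sale 22): sell min(22,18)=18. stock: 18 - 18 = 0. total_sold = 52
  Event 6 (restock 22): 0 + 22 = 22
  Event 7 (restock 24): 22 + 24 = 46
  Event 8 (sale 1): sell min(1,46)=1. stock: 46 - 1 = 45. total_sold = 53
  Event 9 (restock 39): 45 + 39 = 84
  Event 10 (sale 10): sell min(10,84)=10. stock: 84 - 10 = 74. total_sold = 63
  Event 11 (sale 22): sell min(22,74)=22. stock: 74 - 22 = 52. total_sold = 85
  Event 12 (sale 15): sell min(15,52)=15. stock: 52 - 15 = 37. total_sold = 100
  Event 13 (restock 9): 37 + 9 = 46
  Event 14 (sale 5): sell min(5,46)=5. stock: 46 - 5 = 41. total_sold = 105
Final: stock = 41, total_sold = 105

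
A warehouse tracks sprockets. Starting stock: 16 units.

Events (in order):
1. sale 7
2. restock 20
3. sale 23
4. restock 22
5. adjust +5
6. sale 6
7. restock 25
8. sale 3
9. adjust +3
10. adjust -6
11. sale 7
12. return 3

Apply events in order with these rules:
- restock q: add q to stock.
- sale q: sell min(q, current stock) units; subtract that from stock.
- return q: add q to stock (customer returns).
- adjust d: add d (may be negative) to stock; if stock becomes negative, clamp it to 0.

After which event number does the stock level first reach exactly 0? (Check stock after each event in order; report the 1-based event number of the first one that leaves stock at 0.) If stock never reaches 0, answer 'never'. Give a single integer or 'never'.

Answer: never

Derivation:
Processing events:
Start: stock = 16
  Event 1 (sale 7): sell min(7,16)=7. stock: 16 - 7 = 9. total_sold = 7
  Event 2 (restock 20): 9 + 20 = 29
  Event 3 (sale 23): sell min(23,29)=23. stock: 29 - 23 = 6. total_sold = 30
  Event 4 (restock 22): 6 + 22 = 28
  Event 5 (adjust +5): 28 + 5 = 33
  Event 6 (sale 6): sell min(6,33)=6. stock: 33 - 6 = 27. total_sold = 36
  Event 7 (restock 25): 27 + 25 = 52
  Event 8 (sale 3): sell min(3,52)=3. stock: 52 - 3 = 49. total_sold = 39
  Event 9 (adjust +3): 49 + 3 = 52
  Event 10 (adjust -6): 52 + -6 = 46
  Event 11 (sale 7): sell min(7,46)=7. stock: 46 - 7 = 39. total_sold = 46
  Event 12 (return 3): 39 + 3 = 42
Final: stock = 42, total_sold = 46

Stock never reaches 0.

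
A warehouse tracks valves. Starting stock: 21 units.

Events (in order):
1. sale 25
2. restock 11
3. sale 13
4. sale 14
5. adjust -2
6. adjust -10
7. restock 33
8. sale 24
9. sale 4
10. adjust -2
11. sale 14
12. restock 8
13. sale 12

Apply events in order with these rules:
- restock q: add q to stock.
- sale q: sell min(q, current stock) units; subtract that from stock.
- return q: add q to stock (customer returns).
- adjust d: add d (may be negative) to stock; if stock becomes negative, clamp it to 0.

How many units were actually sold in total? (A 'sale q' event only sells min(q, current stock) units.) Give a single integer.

Answer: 71

Derivation:
Processing events:
Start: stock = 21
  Event 1 (sale 25): sell min(25,21)=21. stock: 21 - 21 = 0. total_sold = 21
  Event 2 (restock 11): 0 + 11 = 11
  Event 3 (sale 13): sell min(13,11)=11. stock: 11 - 11 = 0. total_sold = 32
  Event 4 (sale 14): sell min(14,0)=0. stock: 0 - 0 = 0. total_sold = 32
  Event 5 (adjust -2): 0 + -2 = 0 (clamped to 0)
  Event 6 (adjust -10): 0 + -10 = 0 (clamped to 0)
  Event 7 (restock 33): 0 + 33 = 33
  Event 8 (sale 24): sell min(24,33)=24. stock: 33 - 24 = 9. total_sold = 56
  Event 9 (sale 4): sell min(4,9)=4. stock: 9 - 4 = 5. total_sold = 60
  Event 10 (adjust -2): 5 + -2 = 3
  Event 11 (sale 14): sell min(14,3)=3. stock: 3 - 3 = 0. total_sold = 63
  Event 12 (restock 8): 0 + 8 = 8
  Event 13 (sale 12): sell min(12,8)=8. stock: 8 - 8 = 0. total_sold = 71
Final: stock = 0, total_sold = 71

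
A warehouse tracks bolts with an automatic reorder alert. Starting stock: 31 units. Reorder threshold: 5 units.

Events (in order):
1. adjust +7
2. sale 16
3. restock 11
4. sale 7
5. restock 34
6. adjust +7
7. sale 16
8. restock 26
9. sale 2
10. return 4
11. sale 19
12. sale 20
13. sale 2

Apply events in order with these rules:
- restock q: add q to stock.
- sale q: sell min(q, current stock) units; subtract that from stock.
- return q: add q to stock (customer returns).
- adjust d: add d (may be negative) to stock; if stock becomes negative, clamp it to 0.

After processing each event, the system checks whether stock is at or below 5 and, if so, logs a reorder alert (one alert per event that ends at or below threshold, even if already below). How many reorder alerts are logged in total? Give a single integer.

Answer: 0

Derivation:
Processing events:
Start: stock = 31
  Event 1 (adjust +7): 31 + 7 = 38
  Event 2 (sale 16): sell min(16,38)=16. stock: 38 - 16 = 22. total_sold = 16
  Event 3 (restock 11): 22 + 11 = 33
  Event 4 (sale 7): sell min(7,33)=7. stock: 33 - 7 = 26. total_sold = 23
  Event 5 (restock 34): 26 + 34 = 60
  Event 6 (adjust +7): 60 + 7 = 67
  Event 7 (sale 16): sell min(16,67)=16. stock: 67 - 16 = 51. total_sold = 39
  Event 8 (restock 26): 51 + 26 = 77
  Event 9 (sale 2): sell min(2,77)=2. stock: 77 - 2 = 75. total_sold = 41
  Event 10 (return 4): 75 + 4 = 79
  Event 11 (sale 19): sell min(19,79)=19. stock: 79 - 19 = 60. total_sold = 60
  Event 12 (sale 20): sell min(20,60)=20. stock: 60 - 20 = 40. total_sold = 80
  Event 13 (sale 2): sell min(2,40)=2. stock: 40 - 2 = 38. total_sold = 82
Final: stock = 38, total_sold = 82

Checking against threshold 5:
  After event 1: stock=38 > 5
  After event 2: stock=22 > 5
  After event 3: stock=33 > 5
  After event 4: stock=26 > 5
  After event 5: stock=60 > 5
  After event 6: stock=67 > 5
  After event 7: stock=51 > 5
  After event 8: stock=77 > 5
  After event 9: stock=75 > 5
  After event 10: stock=79 > 5
  After event 11: stock=60 > 5
  After event 12: stock=40 > 5
  After event 13: stock=38 > 5
Alert events: []. Count = 0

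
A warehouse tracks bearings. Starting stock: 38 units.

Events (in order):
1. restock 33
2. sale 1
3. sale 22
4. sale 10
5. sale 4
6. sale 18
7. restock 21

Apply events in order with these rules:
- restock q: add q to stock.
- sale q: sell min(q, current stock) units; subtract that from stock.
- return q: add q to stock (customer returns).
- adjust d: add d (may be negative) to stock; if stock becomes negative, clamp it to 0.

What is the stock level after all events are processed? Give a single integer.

Answer: 37

Derivation:
Processing events:
Start: stock = 38
  Event 1 (restock 33): 38 + 33 = 71
  Event 2 (sale 1): sell min(1,71)=1. stock: 71 - 1 = 70. total_sold = 1
  Event 3 (sale 22): sell min(22,70)=22. stock: 70 - 22 = 48. total_sold = 23
  Event 4 (sale 10): sell min(10,48)=10. stock: 48 - 10 = 38. total_sold = 33
  Event 5 (sale 4): sell min(4,38)=4. stock: 38 - 4 = 34. total_sold = 37
  Event 6 (sale 18): sell min(18,34)=18. stock: 34 - 18 = 16. total_sold = 55
  Event 7 (restock 21): 16 + 21 = 37
Final: stock = 37, total_sold = 55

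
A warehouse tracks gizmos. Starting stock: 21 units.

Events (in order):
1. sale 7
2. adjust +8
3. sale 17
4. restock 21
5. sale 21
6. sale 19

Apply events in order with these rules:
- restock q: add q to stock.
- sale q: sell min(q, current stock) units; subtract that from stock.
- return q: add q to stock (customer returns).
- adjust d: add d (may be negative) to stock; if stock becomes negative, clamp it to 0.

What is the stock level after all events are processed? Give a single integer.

Processing events:
Start: stock = 21
  Event 1 (sale 7): sell min(7,21)=7. stock: 21 - 7 = 14. total_sold = 7
  Event 2 (adjust +8): 14 + 8 = 22
  Event 3 (sale 17): sell min(17,22)=17. stock: 22 - 17 = 5. total_sold = 24
  Event 4 (restock 21): 5 + 21 = 26
  Event 5 (sale 21): sell min(21,26)=21. stock: 26 - 21 = 5. total_sold = 45
  Event 6 (sale 19): sell min(19,5)=5. stock: 5 - 5 = 0. total_sold = 50
Final: stock = 0, total_sold = 50

Answer: 0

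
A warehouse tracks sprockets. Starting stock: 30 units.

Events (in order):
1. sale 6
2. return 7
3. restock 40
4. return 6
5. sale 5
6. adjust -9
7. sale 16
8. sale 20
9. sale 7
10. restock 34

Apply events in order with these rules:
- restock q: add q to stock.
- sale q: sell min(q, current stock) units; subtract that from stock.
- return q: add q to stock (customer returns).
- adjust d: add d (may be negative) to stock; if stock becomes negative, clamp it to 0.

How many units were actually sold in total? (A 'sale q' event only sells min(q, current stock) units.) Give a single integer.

Processing events:
Start: stock = 30
  Event 1 (sale 6): sell min(6,30)=6. stock: 30 - 6 = 24. total_sold = 6
  Event 2 (return 7): 24 + 7 = 31
  Event 3 (restock 40): 31 + 40 = 71
  Event 4 (return 6): 71 + 6 = 77
  Event 5 (sale 5): sell min(5,77)=5. stock: 77 - 5 = 72. total_sold = 11
  Event 6 (adjust -9): 72 + -9 = 63
  Event 7 (sale 16): sell min(16,63)=16. stock: 63 - 16 = 47. total_sold = 27
  Event 8 (sale 20): sell min(20,47)=20. stock: 47 - 20 = 27. total_sold = 47
  Event 9 (sale 7): sell min(7,27)=7. stock: 27 - 7 = 20. total_sold = 54
  Event 10 (restock 34): 20 + 34 = 54
Final: stock = 54, total_sold = 54

Answer: 54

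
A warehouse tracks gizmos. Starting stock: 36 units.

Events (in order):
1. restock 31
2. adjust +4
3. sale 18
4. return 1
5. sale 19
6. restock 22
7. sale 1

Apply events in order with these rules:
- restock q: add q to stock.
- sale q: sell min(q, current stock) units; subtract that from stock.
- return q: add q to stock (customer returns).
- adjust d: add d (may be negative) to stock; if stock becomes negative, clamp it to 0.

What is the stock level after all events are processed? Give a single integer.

Answer: 56

Derivation:
Processing events:
Start: stock = 36
  Event 1 (restock 31): 36 + 31 = 67
  Event 2 (adjust +4): 67 + 4 = 71
  Event 3 (sale 18): sell min(18,71)=18. stock: 71 - 18 = 53. total_sold = 18
  Event 4 (return 1): 53 + 1 = 54
  Event 5 (sale 19): sell min(19,54)=19. stock: 54 - 19 = 35. total_sold = 37
  Event 6 (restock 22): 35 + 22 = 57
  Event 7 (sale 1): sell min(1,57)=1. stock: 57 - 1 = 56. total_sold = 38
Final: stock = 56, total_sold = 38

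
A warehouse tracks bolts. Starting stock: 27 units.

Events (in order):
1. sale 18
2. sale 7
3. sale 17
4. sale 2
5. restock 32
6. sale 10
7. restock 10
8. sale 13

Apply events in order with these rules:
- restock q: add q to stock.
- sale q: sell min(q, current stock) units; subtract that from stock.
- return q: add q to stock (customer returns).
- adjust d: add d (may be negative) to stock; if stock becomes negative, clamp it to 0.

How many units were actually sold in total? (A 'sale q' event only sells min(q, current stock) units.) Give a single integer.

Processing events:
Start: stock = 27
  Event 1 (sale 18): sell min(18,27)=18. stock: 27 - 18 = 9. total_sold = 18
  Event 2 (sale 7): sell min(7,9)=7. stock: 9 - 7 = 2. total_sold = 25
  Event 3 (sale 17): sell min(17,2)=2. stock: 2 - 2 = 0. total_sold = 27
  Event 4 (sale 2): sell min(2,0)=0. stock: 0 - 0 = 0. total_sold = 27
  Event 5 (restock 32): 0 + 32 = 32
  Event 6 (sale 10): sell min(10,32)=10. stock: 32 - 10 = 22. total_sold = 37
  Event 7 (restock 10): 22 + 10 = 32
  Event 8 (sale 13): sell min(13,32)=13. stock: 32 - 13 = 19. total_sold = 50
Final: stock = 19, total_sold = 50

Answer: 50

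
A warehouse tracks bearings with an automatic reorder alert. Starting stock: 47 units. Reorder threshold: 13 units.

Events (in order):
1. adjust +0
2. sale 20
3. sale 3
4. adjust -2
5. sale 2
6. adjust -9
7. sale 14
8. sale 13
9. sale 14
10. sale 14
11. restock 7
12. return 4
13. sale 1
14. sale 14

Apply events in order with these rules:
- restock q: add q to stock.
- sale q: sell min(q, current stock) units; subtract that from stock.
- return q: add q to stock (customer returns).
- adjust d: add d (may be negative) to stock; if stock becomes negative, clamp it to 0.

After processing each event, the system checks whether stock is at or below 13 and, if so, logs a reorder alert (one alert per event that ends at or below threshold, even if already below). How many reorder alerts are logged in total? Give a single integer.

Answer: 9

Derivation:
Processing events:
Start: stock = 47
  Event 1 (adjust +0): 47 + 0 = 47
  Event 2 (sale 20): sell min(20,47)=20. stock: 47 - 20 = 27. total_sold = 20
  Event 3 (sale 3): sell min(3,27)=3. stock: 27 - 3 = 24. total_sold = 23
  Event 4 (adjust -2): 24 + -2 = 22
  Event 5 (sale 2): sell min(2,22)=2. stock: 22 - 2 = 20. total_sold = 25
  Event 6 (adjust -9): 20 + -9 = 11
  Event 7 (sale 14): sell min(14,11)=11. stock: 11 - 11 = 0. total_sold = 36
  Event 8 (sale 13): sell min(13,0)=0. stock: 0 - 0 = 0. total_sold = 36
  Event 9 (sale 14): sell min(14,0)=0. stock: 0 - 0 = 0. total_sold = 36
  Event 10 (sale 14): sell min(14,0)=0. stock: 0 - 0 = 0. total_sold = 36
  Event 11 (restock 7): 0 + 7 = 7
  Event 12 (return 4): 7 + 4 = 11
  Event 13 (sale 1): sell min(1,11)=1. stock: 11 - 1 = 10. total_sold = 37
  Event 14 (sale 14): sell min(14,10)=10. stock: 10 - 10 = 0. total_sold = 47
Final: stock = 0, total_sold = 47

Checking against threshold 13:
  After event 1: stock=47 > 13
  After event 2: stock=27 > 13
  After event 3: stock=24 > 13
  After event 4: stock=22 > 13
  After event 5: stock=20 > 13
  After event 6: stock=11 <= 13 -> ALERT
  After event 7: stock=0 <= 13 -> ALERT
  After event 8: stock=0 <= 13 -> ALERT
  After event 9: stock=0 <= 13 -> ALERT
  After event 10: stock=0 <= 13 -> ALERT
  After event 11: stock=7 <= 13 -> ALERT
  After event 12: stock=11 <= 13 -> ALERT
  After event 13: stock=10 <= 13 -> ALERT
  After event 14: stock=0 <= 13 -> ALERT
Alert events: [6, 7, 8, 9, 10, 11, 12, 13, 14]. Count = 9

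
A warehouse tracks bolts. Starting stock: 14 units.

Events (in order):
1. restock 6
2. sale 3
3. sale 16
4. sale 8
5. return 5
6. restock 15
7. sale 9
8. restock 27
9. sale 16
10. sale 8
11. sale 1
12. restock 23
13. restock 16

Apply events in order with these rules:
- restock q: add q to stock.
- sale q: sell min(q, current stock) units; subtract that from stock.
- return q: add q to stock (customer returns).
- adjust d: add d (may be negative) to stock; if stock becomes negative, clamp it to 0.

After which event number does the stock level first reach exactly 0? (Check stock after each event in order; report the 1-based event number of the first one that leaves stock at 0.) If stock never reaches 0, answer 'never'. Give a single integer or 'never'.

Answer: 4

Derivation:
Processing events:
Start: stock = 14
  Event 1 (restock 6): 14 + 6 = 20
  Event 2 (sale 3): sell min(3,20)=3. stock: 20 - 3 = 17. total_sold = 3
  Event 3 (sale 16): sell min(16,17)=16. stock: 17 - 16 = 1. total_sold = 19
  Event 4 (sale 8): sell min(8,1)=1. stock: 1 - 1 = 0. total_sold = 20
  Event 5 (return 5): 0 + 5 = 5
  Event 6 (restock 15): 5 + 15 = 20
  Event 7 (sale 9): sell min(9,20)=9. stock: 20 - 9 = 11. total_sold = 29
  Event 8 (restock 27): 11 + 27 = 38
  Event 9 (sale 16): sell min(16,38)=16. stock: 38 - 16 = 22. total_sold = 45
  Event 10 (sale 8): sell min(8,22)=8. stock: 22 - 8 = 14. total_sold = 53
  Event 11 (sale 1): sell min(1,14)=1. stock: 14 - 1 = 13. total_sold = 54
  Event 12 (restock 23): 13 + 23 = 36
  Event 13 (restock 16): 36 + 16 = 52
Final: stock = 52, total_sold = 54

First zero at event 4.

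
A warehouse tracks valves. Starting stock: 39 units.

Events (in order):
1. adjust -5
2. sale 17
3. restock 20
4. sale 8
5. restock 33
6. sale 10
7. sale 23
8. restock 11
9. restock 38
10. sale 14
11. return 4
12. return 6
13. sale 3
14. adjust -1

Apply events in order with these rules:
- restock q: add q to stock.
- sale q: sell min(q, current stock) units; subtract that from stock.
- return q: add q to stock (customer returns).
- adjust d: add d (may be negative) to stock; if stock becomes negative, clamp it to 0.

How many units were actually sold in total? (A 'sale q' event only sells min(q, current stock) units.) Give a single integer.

Processing events:
Start: stock = 39
  Event 1 (adjust -5): 39 + -5 = 34
  Event 2 (sale 17): sell min(17,34)=17. stock: 34 - 17 = 17. total_sold = 17
  Event 3 (restock 20): 17 + 20 = 37
  Event 4 (sale 8): sell min(8,37)=8. stock: 37 - 8 = 29. total_sold = 25
  Event 5 (restock 33): 29 + 33 = 62
  Event 6 (sale 10): sell min(10,62)=10. stock: 62 - 10 = 52. total_sold = 35
  Event 7 (sale 23): sell min(23,52)=23. stock: 52 - 23 = 29. total_sold = 58
  Event 8 (restock 11): 29 + 11 = 40
  Event 9 (restock 38): 40 + 38 = 78
  Event 10 (sale 14): sell min(14,78)=14. stock: 78 - 14 = 64. total_sold = 72
  Event 11 (return 4): 64 + 4 = 68
  Event 12 (return 6): 68 + 6 = 74
  Event 13 (sale 3): sell min(3,74)=3. stock: 74 - 3 = 71. total_sold = 75
  Event 14 (adjust -1): 71 + -1 = 70
Final: stock = 70, total_sold = 75

Answer: 75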